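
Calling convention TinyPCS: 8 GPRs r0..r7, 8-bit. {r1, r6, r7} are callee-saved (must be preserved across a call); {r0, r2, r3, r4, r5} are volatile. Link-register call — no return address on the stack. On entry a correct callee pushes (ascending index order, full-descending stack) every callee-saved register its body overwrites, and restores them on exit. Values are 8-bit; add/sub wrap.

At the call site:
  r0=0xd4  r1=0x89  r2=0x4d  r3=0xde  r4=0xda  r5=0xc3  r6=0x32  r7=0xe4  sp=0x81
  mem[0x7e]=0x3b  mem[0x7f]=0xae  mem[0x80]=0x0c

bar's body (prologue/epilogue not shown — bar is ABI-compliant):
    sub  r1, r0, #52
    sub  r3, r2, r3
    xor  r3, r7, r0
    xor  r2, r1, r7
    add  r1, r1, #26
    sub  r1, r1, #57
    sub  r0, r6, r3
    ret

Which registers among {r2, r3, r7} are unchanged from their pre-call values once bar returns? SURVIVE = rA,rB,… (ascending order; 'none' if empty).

SURVIVE = r7

prologue: push r1 -> mem[0x80]=0x89, sp=0x80
body[0] sub  r1, r0, #52 -> r1=0xa0
body[1] sub  r3, r2, r3 -> r3=0x6f
body[2] xor  r3, r7, r0 -> r3=0x30
body[3] xor  r2, r1, r7 -> r2=0x44
body[4] add  r1, r1, #26 -> r1=0xba
body[5] sub  r1, r1, #57 -> r1=0x81
body[6] sub  r0, r6, r3 -> r0=0x02
epilogue: pop r1=0x89, sp=0x81
r2: caller-saved, written=True
r3: caller-saved, written=True
r7: callee-saved, written=False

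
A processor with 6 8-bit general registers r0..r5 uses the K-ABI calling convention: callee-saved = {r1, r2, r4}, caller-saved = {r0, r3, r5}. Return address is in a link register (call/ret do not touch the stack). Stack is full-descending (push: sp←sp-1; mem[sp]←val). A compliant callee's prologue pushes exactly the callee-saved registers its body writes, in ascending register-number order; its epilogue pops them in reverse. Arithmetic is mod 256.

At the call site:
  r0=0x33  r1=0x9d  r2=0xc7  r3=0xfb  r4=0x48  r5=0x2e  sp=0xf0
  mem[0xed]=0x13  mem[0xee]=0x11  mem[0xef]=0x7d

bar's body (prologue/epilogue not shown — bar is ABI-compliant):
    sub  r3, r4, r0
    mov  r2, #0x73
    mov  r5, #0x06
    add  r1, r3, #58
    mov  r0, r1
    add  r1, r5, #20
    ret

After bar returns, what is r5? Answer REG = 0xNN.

REG = 0x06

prologue: push r1 → mem[0xef]=0x9d, sp=0xef
prologue: push r2 → mem[0xee]=0xc7, sp=0xee
body[0] sub  r3, r4, r0 → r3=0x15
body[1] mov  r2, #0x73 → r2=0x73
body[2] mov  r5, #0x06 → r5=0x06
body[3] add  r1, r3, #58 → r1=0x4f
body[4] mov  r0, r1 → r0=0x4f
body[5] add  r1, r5, #20 → r1=0x1a
epilogue: pop r2=0xc7, sp=0xef
epilogue: pop r1=0x9d, sp=0xf0
r5 is caller-saved → body value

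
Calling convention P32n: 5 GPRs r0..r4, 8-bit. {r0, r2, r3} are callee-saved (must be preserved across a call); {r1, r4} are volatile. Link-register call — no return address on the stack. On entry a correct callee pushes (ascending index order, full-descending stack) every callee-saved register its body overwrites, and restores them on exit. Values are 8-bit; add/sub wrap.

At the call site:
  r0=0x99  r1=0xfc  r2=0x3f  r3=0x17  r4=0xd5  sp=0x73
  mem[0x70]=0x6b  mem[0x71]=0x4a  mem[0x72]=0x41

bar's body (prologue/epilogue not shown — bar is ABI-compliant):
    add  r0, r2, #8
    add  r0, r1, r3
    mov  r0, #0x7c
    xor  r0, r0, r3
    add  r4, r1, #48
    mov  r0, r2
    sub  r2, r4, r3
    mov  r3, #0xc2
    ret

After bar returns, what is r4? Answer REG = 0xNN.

REG = 0x2c

prologue: push r0 → mem[0x72]=0x99, sp=0x72
prologue: push r2 → mem[0x71]=0x3f, sp=0x71
prologue: push r3 → mem[0x70]=0x17, sp=0x70
body[0] add  r0, r2, #8 → r0=0x47
body[1] add  r0, r1, r3 → r0=0x13
body[2] mov  r0, #0x7c → r0=0x7c
body[3] xor  r0, r0, r3 → r0=0x6b
body[4] add  r4, r1, #48 → r4=0x2c
body[5] mov  r0, r2 → r0=0x3f
body[6] sub  r2, r4, r3 → r2=0x15
body[7] mov  r3, #0xc2 → r3=0xc2
epilogue: pop r3=0x17, sp=0x71
epilogue: pop r2=0x3f, sp=0x72
epilogue: pop r0=0x99, sp=0x73
r4 is caller-saved → body value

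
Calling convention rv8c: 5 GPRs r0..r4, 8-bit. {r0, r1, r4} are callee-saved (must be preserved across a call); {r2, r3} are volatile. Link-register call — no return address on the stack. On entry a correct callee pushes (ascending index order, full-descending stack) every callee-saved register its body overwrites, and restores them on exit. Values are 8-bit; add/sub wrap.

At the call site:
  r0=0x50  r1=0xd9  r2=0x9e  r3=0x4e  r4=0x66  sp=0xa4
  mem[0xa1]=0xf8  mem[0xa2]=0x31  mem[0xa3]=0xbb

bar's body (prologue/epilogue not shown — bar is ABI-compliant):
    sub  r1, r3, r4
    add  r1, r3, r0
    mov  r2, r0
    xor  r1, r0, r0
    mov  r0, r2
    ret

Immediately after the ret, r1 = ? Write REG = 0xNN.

REG = 0xd9

prologue: push r0 → mem[0xa3]=0x50, sp=0xa3
prologue: push r1 → mem[0xa2]=0xd9, sp=0xa2
body[0] sub  r1, r3, r4 → r1=0xe8
body[1] add  r1, r3, r0 → r1=0x9e
body[2] mov  r2, r0 → r2=0x50
body[3] xor  r1, r0, r0 → r1=0x00
body[4] mov  r0, r2 → r0=0x50
epilogue: pop r1=0xd9, sp=0xa3
epilogue: pop r0=0x50, sp=0xa4
r1 is callee-saved → restored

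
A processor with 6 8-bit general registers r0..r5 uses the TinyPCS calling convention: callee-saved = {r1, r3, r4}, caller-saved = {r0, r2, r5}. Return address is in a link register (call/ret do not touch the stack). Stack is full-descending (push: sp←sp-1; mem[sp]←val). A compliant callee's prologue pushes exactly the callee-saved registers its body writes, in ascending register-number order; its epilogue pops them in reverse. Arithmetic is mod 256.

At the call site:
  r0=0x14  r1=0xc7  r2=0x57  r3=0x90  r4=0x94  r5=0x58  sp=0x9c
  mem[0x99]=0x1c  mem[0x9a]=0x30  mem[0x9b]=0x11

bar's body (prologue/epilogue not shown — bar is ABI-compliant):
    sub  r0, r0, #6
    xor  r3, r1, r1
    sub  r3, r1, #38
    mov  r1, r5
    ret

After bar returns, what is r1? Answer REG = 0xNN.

prologue: push r1 → mem[0x9b]=0xc7, sp=0x9b
prologue: push r3 → mem[0x9a]=0x90, sp=0x9a
body[0] sub  r0, r0, #6 → r0=0x0e
body[1] xor  r3, r1, r1 → r3=0x00
body[2] sub  r3, r1, #38 → r3=0xa1
body[3] mov  r1, r5 → r1=0x58
epilogue: pop r3=0x90, sp=0x9b
epilogue: pop r1=0xc7, sp=0x9c
r1 is callee-saved → restored

REG = 0xc7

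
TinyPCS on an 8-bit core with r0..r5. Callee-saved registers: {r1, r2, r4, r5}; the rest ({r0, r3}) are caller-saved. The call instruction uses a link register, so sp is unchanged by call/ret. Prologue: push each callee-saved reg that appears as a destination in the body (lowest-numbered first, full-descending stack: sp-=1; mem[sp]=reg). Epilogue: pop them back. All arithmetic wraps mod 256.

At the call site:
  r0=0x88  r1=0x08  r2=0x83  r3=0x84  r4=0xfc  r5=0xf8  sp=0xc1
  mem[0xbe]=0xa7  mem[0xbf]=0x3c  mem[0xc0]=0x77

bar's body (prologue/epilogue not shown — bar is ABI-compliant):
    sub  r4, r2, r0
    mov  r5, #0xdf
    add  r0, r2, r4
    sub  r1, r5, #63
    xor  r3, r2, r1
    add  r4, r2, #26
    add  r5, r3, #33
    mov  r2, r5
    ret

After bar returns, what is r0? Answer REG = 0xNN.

prologue: push r1 → mem[0xc0]=0x08, sp=0xc0
prologue: push r2 → mem[0xbf]=0x83, sp=0xbf
prologue: push r4 → mem[0xbe]=0xfc, sp=0xbe
prologue: push r5 → mem[0xbd]=0xf8, sp=0xbd
body[0] sub  r4, r2, r0 → r4=0xfb
body[1] mov  r5, #0xdf → r5=0xdf
body[2] add  r0, r2, r4 → r0=0x7e
body[3] sub  r1, r5, #63 → r1=0xa0
body[4] xor  r3, r2, r1 → r3=0x23
body[5] add  r4, r2, #26 → r4=0x9d
body[6] add  r5, r3, #33 → r5=0x44
body[7] mov  r2, r5 → r2=0x44
epilogue: pop r5=0xf8, sp=0xbe
epilogue: pop r4=0xfc, sp=0xbf
epilogue: pop r2=0x83, sp=0xc0
epilogue: pop r1=0x08, sp=0xc1
r0 is caller-saved → body value

REG = 0x7e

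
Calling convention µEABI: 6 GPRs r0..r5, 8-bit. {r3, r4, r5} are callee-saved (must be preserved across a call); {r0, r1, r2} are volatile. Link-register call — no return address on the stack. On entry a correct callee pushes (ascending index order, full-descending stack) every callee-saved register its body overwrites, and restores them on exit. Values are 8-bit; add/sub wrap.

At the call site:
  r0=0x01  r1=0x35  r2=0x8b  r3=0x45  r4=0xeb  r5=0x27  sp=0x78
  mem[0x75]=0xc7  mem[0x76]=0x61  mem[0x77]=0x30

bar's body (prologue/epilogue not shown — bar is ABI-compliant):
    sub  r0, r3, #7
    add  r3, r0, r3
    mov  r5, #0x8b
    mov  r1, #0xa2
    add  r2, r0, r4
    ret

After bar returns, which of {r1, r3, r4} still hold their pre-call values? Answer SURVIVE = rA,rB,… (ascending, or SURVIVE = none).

SURVIVE = r3,r4

prologue: push r3 → mem[0x77]=0x45, sp=0x77
prologue: push r5 → mem[0x76]=0x27, sp=0x76
body[0] sub  r0, r3, #7 → r0=0x3e
body[1] add  r3, r0, r3 → r3=0x83
body[2] mov  r5, #0x8b → r5=0x8b
body[3] mov  r1, #0xa2 → r1=0xa2
body[4] add  r2, r0, r4 → r2=0x29
epilogue: pop r5=0x27, sp=0x77
epilogue: pop r3=0x45, sp=0x78
r1: caller-saved, written=True
r3: callee-saved, written=True
r4: callee-saved, written=False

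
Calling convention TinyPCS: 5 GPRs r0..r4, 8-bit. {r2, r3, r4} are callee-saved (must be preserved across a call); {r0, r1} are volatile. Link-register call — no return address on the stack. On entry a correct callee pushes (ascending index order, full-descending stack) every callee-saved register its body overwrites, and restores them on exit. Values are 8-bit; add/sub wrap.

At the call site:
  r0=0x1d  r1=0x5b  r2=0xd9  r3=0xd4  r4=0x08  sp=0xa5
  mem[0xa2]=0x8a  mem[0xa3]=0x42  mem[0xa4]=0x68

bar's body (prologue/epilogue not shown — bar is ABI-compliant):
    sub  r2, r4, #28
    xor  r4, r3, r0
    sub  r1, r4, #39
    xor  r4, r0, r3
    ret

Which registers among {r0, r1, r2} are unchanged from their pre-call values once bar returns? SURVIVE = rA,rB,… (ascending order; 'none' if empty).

SURVIVE = r0,r2

prologue: push r2 -> mem[0xa4]=0xd9, sp=0xa4
prologue: push r4 -> mem[0xa3]=0x08, sp=0xa3
body[0] sub  r2, r4, #28 -> r2=0xec
body[1] xor  r4, r3, r0 -> r4=0xc9
body[2] sub  r1, r4, #39 -> r1=0xa2
body[3] xor  r4, r0, r3 -> r4=0xc9
epilogue: pop r4=0x08, sp=0xa4
epilogue: pop r2=0xd9, sp=0xa5
r0: caller-saved, written=False
r1: caller-saved, written=True
r2: callee-saved, written=True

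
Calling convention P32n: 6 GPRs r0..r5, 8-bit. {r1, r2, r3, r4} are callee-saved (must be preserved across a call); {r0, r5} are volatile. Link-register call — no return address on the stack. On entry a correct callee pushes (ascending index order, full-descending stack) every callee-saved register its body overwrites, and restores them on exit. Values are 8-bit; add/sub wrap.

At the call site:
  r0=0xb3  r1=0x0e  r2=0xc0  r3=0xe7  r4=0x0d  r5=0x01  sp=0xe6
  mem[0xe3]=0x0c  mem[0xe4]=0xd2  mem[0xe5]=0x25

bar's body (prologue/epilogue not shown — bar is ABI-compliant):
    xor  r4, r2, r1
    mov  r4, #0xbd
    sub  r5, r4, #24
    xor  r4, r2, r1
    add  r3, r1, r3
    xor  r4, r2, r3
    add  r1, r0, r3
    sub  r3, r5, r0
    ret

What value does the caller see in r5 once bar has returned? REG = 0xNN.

REG = 0xa5

prologue: push r1 -> mem[0xe5]=0x0e, sp=0xe5
prologue: push r3 -> mem[0xe4]=0xe7, sp=0xe4
prologue: push r4 -> mem[0xe3]=0x0d, sp=0xe3
body[0] xor  r4, r2, r1 -> r4=0xce
body[1] mov  r4, #0xbd -> r4=0xbd
body[2] sub  r5, r4, #24 -> r5=0xa5
body[3] xor  r4, r2, r1 -> r4=0xce
body[4] add  r3, r1, r3 -> r3=0xf5
body[5] xor  r4, r2, r3 -> r4=0x35
body[6] add  r1, r0, r3 -> r1=0xa8
body[7] sub  r3, r5, r0 -> r3=0xf2
epilogue: pop r4=0x0d, sp=0xe4
epilogue: pop r3=0xe7, sp=0xe5
epilogue: pop r1=0x0e, sp=0xe6
r5 is caller-saved -> body value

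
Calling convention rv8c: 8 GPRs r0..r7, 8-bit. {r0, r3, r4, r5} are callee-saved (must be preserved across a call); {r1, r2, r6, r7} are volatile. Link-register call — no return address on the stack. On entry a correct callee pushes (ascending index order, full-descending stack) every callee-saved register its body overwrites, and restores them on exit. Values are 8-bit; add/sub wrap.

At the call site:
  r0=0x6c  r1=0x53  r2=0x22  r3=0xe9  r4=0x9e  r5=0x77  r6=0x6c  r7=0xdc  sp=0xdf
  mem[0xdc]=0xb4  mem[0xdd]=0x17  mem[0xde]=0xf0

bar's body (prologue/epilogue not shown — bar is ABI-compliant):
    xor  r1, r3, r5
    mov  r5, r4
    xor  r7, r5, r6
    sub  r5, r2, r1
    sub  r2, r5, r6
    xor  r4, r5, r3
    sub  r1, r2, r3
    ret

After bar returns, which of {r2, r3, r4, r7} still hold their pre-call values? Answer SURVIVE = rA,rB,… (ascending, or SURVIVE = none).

SURVIVE = r3,r4

prologue: push r4 → mem[0xde]=0x9e, sp=0xde
prologue: push r5 → mem[0xdd]=0x77, sp=0xdd
body[0] xor  r1, r3, r5 → r1=0x9e
body[1] mov  r5, r4 → r5=0x9e
body[2] xor  r7, r5, r6 → r7=0xf2
body[3] sub  r5, r2, r1 → r5=0x84
body[4] sub  r2, r5, r6 → r2=0x18
body[5] xor  r4, r5, r3 → r4=0x6d
body[6] sub  r1, r2, r3 → r1=0x2f
epilogue: pop r5=0x77, sp=0xde
epilogue: pop r4=0x9e, sp=0xdf
r2: caller-saved, written=True
r3: callee-saved, written=False
r4: callee-saved, written=True
r7: caller-saved, written=True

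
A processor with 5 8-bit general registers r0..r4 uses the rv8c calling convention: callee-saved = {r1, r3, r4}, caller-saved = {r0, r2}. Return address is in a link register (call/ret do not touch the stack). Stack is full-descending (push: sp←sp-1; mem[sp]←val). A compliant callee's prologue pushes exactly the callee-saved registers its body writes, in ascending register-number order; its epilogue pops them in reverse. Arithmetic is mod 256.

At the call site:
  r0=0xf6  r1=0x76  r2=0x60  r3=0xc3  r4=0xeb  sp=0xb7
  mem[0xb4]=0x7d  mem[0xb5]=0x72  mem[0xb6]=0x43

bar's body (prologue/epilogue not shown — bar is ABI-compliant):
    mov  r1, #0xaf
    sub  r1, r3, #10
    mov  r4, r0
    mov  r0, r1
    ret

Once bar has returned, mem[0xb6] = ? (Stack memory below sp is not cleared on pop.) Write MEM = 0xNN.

MEM = 0x76

prologue: push r1 -> mem[0xb6]=0x76, sp=0xb6
prologue: push r4 -> mem[0xb5]=0xeb, sp=0xb5
body[0] mov  r1, #0xaf -> r1=0xaf
body[1] sub  r1, r3, #10 -> r1=0xb9
body[2] mov  r4, r0 -> r4=0xf6
body[3] mov  r0, r1 -> r0=0xb9
epilogue: pop r4=0xeb, sp=0xb6
epilogue: pop r1=0x76, sp=0xb7
prologue pushed ['r1', 'r4'] at ['0xb6', '0xb5']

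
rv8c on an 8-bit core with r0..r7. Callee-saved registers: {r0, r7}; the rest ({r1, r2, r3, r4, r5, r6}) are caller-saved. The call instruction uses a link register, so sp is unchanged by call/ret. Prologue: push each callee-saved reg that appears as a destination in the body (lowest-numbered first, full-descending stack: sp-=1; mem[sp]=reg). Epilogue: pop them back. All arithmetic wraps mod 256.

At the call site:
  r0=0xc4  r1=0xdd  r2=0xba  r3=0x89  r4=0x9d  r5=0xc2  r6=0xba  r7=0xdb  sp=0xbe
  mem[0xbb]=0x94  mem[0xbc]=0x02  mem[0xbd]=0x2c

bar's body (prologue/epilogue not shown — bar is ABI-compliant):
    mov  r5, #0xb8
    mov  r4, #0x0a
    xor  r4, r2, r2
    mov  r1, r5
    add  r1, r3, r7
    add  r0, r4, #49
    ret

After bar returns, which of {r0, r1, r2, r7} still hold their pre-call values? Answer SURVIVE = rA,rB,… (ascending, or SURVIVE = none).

prologue: push r0 -> mem[0xbd]=0xc4, sp=0xbd
body[0] mov  r5, #0xb8 -> r5=0xb8
body[1] mov  r4, #0x0a -> r4=0x0a
body[2] xor  r4, r2, r2 -> r4=0x00
body[3] mov  r1, r5 -> r1=0xb8
body[4] add  r1, r3, r7 -> r1=0x64
body[5] add  r0, r4, #49 -> r0=0x31
epilogue: pop r0=0xc4, sp=0xbe
r0: callee-saved, written=True
r1: caller-saved, written=True
r2: caller-saved, written=False
r7: callee-saved, written=False

SURVIVE = r0,r2,r7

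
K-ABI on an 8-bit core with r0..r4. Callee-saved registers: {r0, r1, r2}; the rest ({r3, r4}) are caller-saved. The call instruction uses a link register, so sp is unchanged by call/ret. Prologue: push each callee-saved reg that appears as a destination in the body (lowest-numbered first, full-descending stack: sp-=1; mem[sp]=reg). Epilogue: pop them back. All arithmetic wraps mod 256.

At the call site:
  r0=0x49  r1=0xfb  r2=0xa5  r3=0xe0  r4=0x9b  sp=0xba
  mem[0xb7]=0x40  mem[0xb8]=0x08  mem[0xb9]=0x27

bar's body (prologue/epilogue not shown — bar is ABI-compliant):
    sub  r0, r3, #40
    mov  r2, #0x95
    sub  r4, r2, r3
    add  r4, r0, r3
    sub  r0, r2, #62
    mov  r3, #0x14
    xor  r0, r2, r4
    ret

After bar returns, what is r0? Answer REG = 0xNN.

prologue: push r0 -> mem[0xb9]=0x49, sp=0xb9
prologue: push r2 -> mem[0xb8]=0xa5, sp=0xb8
body[0] sub  r0, r3, #40 -> r0=0xb8
body[1] mov  r2, #0x95 -> r2=0x95
body[2] sub  r4, r2, r3 -> r4=0xb5
body[3] add  r4, r0, r3 -> r4=0x98
body[4] sub  r0, r2, #62 -> r0=0x57
body[5] mov  r3, #0x14 -> r3=0x14
body[6] xor  r0, r2, r4 -> r0=0x0d
epilogue: pop r2=0xa5, sp=0xb9
epilogue: pop r0=0x49, sp=0xba
r0 is callee-saved -> restored

REG = 0x49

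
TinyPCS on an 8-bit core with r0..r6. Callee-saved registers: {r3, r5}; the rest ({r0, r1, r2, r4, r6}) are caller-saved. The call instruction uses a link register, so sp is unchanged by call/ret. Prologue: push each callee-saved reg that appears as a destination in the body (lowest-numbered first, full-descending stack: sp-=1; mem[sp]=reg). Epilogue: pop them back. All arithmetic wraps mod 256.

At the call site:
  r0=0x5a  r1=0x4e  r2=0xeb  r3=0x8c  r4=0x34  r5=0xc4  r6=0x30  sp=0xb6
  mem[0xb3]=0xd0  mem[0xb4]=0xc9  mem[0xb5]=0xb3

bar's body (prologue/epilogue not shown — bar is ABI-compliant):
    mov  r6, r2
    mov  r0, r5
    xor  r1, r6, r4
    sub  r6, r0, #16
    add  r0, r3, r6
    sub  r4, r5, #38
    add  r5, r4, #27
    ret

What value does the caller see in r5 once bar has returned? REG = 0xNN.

REG = 0xc4

prologue: push r5 -> mem[0xb5]=0xc4, sp=0xb5
body[0] mov  r6, r2 -> r6=0xeb
body[1] mov  r0, r5 -> r0=0xc4
body[2] xor  r1, r6, r4 -> r1=0xdf
body[3] sub  r6, r0, #16 -> r6=0xb4
body[4] add  r0, r3, r6 -> r0=0x40
body[5] sub  r4, r5, #38 -> r4=0x9e
body[6] add  r5, r4, #27 -> r5=0xb9
epilogue: pop r5=0xc4, sp=0xb6
r5 is callee-saved -> restored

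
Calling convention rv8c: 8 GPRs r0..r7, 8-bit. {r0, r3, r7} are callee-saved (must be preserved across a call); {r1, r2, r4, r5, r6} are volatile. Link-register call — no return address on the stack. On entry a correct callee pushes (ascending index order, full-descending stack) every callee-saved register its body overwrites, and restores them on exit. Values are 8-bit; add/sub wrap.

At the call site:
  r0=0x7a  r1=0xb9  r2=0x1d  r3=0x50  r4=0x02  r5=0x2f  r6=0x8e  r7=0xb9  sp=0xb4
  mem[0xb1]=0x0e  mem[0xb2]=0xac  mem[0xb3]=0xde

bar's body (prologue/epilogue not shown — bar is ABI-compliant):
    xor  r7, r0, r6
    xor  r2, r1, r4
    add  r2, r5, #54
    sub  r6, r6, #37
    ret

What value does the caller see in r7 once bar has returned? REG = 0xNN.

prologue: push r7 → mem[0xb3]=0xb9, sp=0xb3
body[0] xor  r7, r0, r6 → r7=0xf4
body[1] xor  r2, r1, r4 → r2=0xbb
body[2] add  r2, r5, #54 → r2=0x65
body[3] sub  r6, r6, #37 → r6=0x69
epilogue: pop r7=0xb9, sp=0xb4
r7 is callee-saved → restored

REG = 0xb9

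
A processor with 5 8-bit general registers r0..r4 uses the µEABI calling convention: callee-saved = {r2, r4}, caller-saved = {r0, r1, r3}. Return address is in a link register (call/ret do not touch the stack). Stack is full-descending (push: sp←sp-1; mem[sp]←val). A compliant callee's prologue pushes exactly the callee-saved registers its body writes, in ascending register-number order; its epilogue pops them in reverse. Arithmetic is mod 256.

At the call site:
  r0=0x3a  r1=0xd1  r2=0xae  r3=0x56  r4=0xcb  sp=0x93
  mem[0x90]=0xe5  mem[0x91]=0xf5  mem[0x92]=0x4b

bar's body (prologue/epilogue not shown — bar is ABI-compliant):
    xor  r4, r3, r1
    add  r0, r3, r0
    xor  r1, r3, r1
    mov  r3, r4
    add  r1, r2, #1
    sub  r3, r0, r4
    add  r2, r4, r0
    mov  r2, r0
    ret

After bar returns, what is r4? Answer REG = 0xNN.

prologue: push r2 -> mem[0x92]=0xae, sp=0x92
prologue: push r4 -> mem[0x91]=0xcb, sp=0x91
body[0] xor  r4, r3, r1 -> r4=0x87
body[1] add  r0, r3, r0 -> r0=0x90
body[2] xor  r1, r3, r1 -> r1=0x87
body[3] mov  r3, r4 -> r3=0x87
body[4] add  r1, r2, #1 -> r1=0xaf
body[5] sub  r3, r0, r4 -> r3=0x09
body[6] add  r2, r4, r0 -> r2=0x17
body[7] mov  r2, r0 -> r2=0x90
epilogue: pop r4=0xcb, sp=0x92
epilogue: pop r2=0xae, sp=0x93
r4 is callee-saved -> restored

REG = 0xcb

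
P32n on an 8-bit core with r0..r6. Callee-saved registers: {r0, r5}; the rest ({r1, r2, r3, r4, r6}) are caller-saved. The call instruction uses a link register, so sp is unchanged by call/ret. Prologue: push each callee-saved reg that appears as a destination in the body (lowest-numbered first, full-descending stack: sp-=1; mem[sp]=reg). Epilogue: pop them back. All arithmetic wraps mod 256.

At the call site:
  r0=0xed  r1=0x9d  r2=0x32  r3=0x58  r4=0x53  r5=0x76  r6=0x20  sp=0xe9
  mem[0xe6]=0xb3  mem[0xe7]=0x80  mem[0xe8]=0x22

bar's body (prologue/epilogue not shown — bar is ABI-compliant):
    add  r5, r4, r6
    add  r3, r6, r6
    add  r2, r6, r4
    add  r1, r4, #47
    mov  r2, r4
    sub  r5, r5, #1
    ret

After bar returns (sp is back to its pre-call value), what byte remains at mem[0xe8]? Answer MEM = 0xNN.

MEM = 0x76

prologue: push r5 → mem[0xe8]=0x76, sp=0xe8
body[0] add  r5, r4, r6 → r5=0x73
body[1] add  r3, r6, r6 → r3=0x40
body[2] add  r2, r6, r4 → r2=0x73
body[3] add  r1, r4, #47 → r1=0x82
body[4] mov  r2, r4 → r2=0x53
body[5] sub  r5, r5, #1 → r5=0x72
epilogue: pop r5=0x76, sp=0xe9
prologue pushed ['r5'] at ['0xe8']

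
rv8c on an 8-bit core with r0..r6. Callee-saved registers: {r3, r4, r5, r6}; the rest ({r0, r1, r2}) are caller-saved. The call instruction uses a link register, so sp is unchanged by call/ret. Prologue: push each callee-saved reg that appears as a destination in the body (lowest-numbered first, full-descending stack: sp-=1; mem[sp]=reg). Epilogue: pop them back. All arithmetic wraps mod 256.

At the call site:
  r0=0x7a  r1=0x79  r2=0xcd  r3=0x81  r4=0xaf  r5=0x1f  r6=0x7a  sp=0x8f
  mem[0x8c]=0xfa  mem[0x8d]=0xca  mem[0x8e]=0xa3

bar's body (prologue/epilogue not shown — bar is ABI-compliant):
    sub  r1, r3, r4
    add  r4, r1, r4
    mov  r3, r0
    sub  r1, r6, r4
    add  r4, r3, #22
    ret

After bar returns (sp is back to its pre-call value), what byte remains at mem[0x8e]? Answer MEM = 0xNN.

prologue: push r3 -> mem[0x8e]=0x81, sp=0x8e
prologue: push r4 -> mem[0x8d]=0xaf, sp=0x8d
body[0] sub  r1, r3, r4 -> r1=0xd2
body[1] add  r4, r1, r4 -> r4=0x81
body[2] mov  r3, r0 -> r3=0x7a
body[3] sub  r1, r6, r4 -> r1=0xf9
body[4] add  r4, r3, #22 -> r4=0x90
epilogue: pop r4=0xaf, sp=0x8e
epilogue: pop r3=0x81, sp=0x8f
prologue pushed ['r3', 'r4'] at ['0x8e', '0x8d']

MEM = 0x81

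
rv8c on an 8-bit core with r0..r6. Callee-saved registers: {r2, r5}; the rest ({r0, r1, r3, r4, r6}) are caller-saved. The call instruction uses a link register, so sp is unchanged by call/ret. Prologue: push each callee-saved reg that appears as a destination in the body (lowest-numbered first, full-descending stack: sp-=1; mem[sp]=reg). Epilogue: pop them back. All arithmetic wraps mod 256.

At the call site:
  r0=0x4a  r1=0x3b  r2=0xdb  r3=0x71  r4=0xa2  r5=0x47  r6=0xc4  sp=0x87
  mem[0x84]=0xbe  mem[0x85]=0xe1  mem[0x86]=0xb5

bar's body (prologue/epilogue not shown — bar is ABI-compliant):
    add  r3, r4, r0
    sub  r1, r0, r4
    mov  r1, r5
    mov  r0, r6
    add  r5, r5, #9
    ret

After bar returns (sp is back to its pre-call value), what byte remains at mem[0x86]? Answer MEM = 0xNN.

prologue: push r5 -> mem[0x86]=0x47, sp=0x86
body[0] add  r3, r4, r0 -> r3=0xec
body[1] sub  r1, r0, r4 -> r1=0xa8
body[2] mov  r1, r5 -> r1=0x47
body[3] mov  r0, r6 -> r0=0xc4
body[4] add  r5, r5, #9 -> r5=0x50
epilogue: pop r5=0x47, sp=0x87
prologue pushed ['r5'] at ['0x86']

MEM = 0x47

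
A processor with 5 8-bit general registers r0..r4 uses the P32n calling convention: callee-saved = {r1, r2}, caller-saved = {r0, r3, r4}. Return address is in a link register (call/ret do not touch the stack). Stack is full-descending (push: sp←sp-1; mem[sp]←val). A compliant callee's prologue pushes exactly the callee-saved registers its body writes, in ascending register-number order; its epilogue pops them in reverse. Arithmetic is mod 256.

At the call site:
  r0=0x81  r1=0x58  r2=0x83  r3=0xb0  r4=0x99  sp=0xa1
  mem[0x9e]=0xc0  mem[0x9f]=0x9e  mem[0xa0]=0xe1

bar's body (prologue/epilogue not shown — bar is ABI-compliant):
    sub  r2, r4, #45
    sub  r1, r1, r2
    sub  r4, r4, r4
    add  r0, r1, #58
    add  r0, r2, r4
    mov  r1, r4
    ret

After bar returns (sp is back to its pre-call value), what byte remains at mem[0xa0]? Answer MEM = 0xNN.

MEM = 0x58

prologue: push r1 -> mem[0xa0]=0x58, sp=0xa0
prologue: push r2 -> mem[0x9f]=0x83, sp=0x9f
body[0] sub  r2, r4, #45 -> r2=0x6c
body[1] sub  r1, r1, r2 -> r1=0xec
body[2] sub  r4, r4, r4 -> r4=0x00
body[3] add  r0, r1, #58 -> r0=0x26
body[4] add  r0, r2, r4 -> r0=0x6c
body[5] mov  r1, r4 -> r1=0x00
epilogue: pop r2=0x83, sp=0xa0
epilogue: pop r1=0x58, sp=0xa1
prologue pushed ['r1', 'r2'] at ['0xa0', '0x9f']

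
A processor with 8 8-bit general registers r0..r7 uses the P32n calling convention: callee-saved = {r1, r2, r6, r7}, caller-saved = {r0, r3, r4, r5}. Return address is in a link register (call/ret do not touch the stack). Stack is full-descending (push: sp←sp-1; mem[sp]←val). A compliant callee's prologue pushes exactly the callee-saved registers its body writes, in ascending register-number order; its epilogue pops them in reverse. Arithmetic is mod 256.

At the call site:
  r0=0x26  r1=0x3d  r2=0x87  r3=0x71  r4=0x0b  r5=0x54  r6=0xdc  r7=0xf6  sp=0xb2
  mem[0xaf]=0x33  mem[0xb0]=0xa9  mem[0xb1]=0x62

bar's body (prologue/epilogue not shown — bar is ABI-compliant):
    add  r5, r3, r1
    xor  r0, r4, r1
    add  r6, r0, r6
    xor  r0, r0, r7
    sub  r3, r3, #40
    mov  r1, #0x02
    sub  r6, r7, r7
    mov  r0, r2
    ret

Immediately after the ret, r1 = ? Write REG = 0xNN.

prologue: push r1 → mem[0xb1]=0x3d, sp=0xb1
prologue: push r6 → mem[0xb0]=0xdc, sp=0xb0
body[0] add  r5, r3, r1 → r5=0xae
body[1] xor  r0, r4, r1 → r0=0x36
body[2] add  r6, r0, r6 → r6=0x12
body[3] xor  r0, r0, r7 → r0=0xc0
body[4] sub  r3, r3, #40 → r3=0x49
body[5] mov  r1, #0x02 → r1=0x02
body[6] sub  r6, r7, r7 → r6=0x00
body[7] mov  r0, r2 → r0=0x87
epilogue: pop r6=0xdc, sp=0xb1
epilogue: pop r1=0x3d, sp=0xb2
r1 is callee-saved → restored

REG = 0x3d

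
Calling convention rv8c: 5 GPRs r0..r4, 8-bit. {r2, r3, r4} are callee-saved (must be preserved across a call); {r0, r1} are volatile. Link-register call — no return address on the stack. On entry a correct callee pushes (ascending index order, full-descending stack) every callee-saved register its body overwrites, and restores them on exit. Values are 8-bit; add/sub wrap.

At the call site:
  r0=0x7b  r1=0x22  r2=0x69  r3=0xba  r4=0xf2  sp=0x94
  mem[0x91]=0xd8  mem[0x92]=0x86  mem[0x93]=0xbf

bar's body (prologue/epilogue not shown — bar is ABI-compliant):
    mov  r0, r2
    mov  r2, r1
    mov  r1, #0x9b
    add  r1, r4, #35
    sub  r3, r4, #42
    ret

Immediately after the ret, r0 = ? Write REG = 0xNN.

prologue: push r2 -> mem[0x93]=0x69, sp=0x93
prologue: push r3 -> mem[0x92]=0xba, sp=0x92
body[0] mov  r0, r2 -> r0=0x69
body[1] mov  r2, r1 -> r2=0x22
body[2] mov  r1, #0x9b -> r1=0x9b
body[3] add  r1, r4, #35 -> r1=0x15
body[4] sub  r3, r4, #42 -> r3=0xc8
epilogue: pop r3=0xba, sp=0x93
epilogue: pop r2=0x69, sp=0x94
r0 is caller-saved -> body value

REG = 0x69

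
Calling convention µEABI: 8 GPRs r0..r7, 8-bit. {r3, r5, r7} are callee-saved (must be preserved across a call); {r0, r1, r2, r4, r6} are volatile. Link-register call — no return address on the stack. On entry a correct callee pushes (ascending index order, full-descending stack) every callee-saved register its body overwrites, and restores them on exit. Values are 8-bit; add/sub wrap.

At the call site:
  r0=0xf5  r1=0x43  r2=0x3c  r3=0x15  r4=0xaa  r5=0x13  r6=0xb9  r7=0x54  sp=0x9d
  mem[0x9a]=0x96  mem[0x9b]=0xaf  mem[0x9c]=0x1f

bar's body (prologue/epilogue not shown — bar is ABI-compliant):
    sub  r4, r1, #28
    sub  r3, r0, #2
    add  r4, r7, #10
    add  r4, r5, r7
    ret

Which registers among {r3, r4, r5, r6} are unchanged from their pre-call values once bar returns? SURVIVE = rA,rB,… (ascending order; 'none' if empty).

SURVIVE = r3,r5,r6

prologue: push r3 → mem[0x9c]=0x15, sp=0x9c
body[0] sub  r4, r1, #28 → r4=0x27
body[1] sub  r3, r0, #2 → r3=0xf3
body[2] add  r4, r7, #10 → r4=0x5e
body[3] add  r4, r5, r7 → r4=0x67
epilogue: pop r3=0x15, sp=0x9d
r3: callee-saved, written=True
r4: caller-saved, written=True
r5: callee-saved, written=False
r6: caller-saved, written=False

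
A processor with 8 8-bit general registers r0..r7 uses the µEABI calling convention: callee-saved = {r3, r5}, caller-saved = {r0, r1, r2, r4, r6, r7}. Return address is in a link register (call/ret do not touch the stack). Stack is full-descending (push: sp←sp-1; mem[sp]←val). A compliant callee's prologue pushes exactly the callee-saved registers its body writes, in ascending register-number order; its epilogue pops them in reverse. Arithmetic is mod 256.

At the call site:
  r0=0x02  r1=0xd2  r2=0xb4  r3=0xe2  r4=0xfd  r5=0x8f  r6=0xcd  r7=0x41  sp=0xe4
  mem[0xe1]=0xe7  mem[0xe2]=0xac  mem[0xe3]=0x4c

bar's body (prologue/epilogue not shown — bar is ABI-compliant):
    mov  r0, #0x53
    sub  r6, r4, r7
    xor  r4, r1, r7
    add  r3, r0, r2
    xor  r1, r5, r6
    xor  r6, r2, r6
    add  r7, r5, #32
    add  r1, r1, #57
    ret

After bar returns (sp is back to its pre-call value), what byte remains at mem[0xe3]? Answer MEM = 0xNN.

MEM = 0xe2

prologue: push r3 -> mem[0xe3]=0xe2, sp=0xe3
body[0] mov  r0, #0x53 -> r0=0x53
body[1] sub  r6, r4, r7 -> r6=0xbc
body[2] xor  r4, r1, r7 -> r4=0x93
body[3] add  r3, r0, r2 -> r3=0x07
body[4] xor  r1, r5, r6 -> r1=0x33
body[5] xor  r6, r2, r6 -> r6=0x08
body[6] add  r7, r5, #32 -> r7=0xaf
body[7] add  r1, r1, #57 -> r1=0x6c
epilogue: pop r3=0xe2, sp=0xe4
prologue pushed ['r3'] at ['0xe3']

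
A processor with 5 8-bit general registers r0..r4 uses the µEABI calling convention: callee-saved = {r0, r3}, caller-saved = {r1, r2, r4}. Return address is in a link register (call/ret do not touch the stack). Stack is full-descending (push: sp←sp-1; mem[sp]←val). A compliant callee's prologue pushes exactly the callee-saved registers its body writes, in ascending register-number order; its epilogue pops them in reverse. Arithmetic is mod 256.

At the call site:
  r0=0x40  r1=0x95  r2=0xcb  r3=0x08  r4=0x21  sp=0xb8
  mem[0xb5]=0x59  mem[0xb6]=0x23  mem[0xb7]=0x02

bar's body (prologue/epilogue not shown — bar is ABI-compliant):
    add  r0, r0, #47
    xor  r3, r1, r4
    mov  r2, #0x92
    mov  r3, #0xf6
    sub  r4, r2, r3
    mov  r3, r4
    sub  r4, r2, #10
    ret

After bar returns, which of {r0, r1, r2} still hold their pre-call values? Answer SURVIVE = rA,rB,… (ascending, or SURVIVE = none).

prologue: push r0 → mem[0xb7]=0x40, sp=0xb7
prologue: push r3 → mem[0xb6]=0x08, sp=0xb6
body[0] add  r0, r0, #47 → r0=0x6f
body[1] xor  r3, r1, r4 → r3=0xb4
body[2] mov  r2, #0x92 → r2=0x92
body[3] mov  r3, #0xf6 → r3=0xf6
body[4] sub  r4, r2, r3 → r4=0x9c
body[5] mov  r3, r4 → r3=0x9c
body[6] sub  r4, r2, #10 → r4=0x88
epilogue: pop r3=0x08, sp=0xb7
epilogue: pop r0=0x40, sp=0xb8
r0: callee-saved, written=True
r1: caller-saved, written=False
r2: caller-saved, written=True

SURVIVE = r0,r1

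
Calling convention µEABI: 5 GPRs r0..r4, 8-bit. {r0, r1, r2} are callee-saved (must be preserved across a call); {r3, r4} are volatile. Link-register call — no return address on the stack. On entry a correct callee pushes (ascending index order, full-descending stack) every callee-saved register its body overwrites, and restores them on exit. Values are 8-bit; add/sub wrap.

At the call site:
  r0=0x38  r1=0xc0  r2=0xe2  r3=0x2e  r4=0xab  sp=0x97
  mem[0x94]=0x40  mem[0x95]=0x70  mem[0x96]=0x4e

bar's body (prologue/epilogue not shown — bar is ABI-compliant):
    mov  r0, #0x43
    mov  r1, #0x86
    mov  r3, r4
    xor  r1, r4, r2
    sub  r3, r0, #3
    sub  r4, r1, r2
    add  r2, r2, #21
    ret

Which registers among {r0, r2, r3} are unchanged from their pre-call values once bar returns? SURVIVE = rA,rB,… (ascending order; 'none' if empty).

prologue: push r0 → mem[0x96]=0x38, sp=0x96
prologue: push r1 → mem[0x95]=0xc0, sp=0x95
prologue: push r2 → mem[0x94]=0xe2, sp=0x94
body[0] mov  r0, #0x43 → r0=0x43
body[1] mov  r1, #0x86 → r1=0x86
body[2] mov  r3, r4 → r3=0xab
body[3] xor  r1, r4, r2 → r1=0x49
body[4] sub  r3, r0, #3 → r3=0x40
body[5] sub  r4, r1, r2 → r4=0x67
body[6] add  r2, r2, #21 → r2=0xf7
epilogue: pop r2=0xe2, sp=0x95
epilogue: pop r1=0xc0, sp=0x96
epilogue: pop r0=0x38, sp=0x97
r0: callee-saved, written=True
r2: callee-saved, written=True
r3: caller-saved, written=True

SURVIVE = r0,r2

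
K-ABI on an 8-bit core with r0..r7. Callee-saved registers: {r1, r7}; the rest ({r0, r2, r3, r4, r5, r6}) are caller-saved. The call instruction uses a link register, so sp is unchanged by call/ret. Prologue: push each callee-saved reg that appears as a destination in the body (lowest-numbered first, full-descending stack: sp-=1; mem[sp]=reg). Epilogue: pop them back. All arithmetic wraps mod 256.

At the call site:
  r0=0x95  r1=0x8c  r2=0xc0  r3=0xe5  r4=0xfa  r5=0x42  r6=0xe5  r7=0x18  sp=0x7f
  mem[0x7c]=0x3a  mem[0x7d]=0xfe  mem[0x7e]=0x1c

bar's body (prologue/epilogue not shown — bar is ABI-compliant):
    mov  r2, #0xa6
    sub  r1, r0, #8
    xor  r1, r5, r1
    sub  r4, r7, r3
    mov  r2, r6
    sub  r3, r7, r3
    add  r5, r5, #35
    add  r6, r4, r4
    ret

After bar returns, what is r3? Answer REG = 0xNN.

prologue: push r1 -> mem[0x7e]=0x8c, sp=0x7e
body[0] mov  r2, #0xa6 -> r2=0xa6
body[1] sub  r1, r0, #8 -> r1=0x8d
body[2] xor  r1, r5, r1 -> r1=0xcf
body[3] sub  r4, r7, r3 -> r4=0x33
body[4] mov  r2, r6 -> r2=0xe5
body[5] sub  r3, r7, r3 -> r3=0x33
body[6] add  r5, r5, #35 -> r5=0x65
body[7] add  r6, r4, r4 -> r6=0x66
epilogue: pop r1=0x8c, sp=0x7f
r3 is caller-saved -> body value

REG = 0x33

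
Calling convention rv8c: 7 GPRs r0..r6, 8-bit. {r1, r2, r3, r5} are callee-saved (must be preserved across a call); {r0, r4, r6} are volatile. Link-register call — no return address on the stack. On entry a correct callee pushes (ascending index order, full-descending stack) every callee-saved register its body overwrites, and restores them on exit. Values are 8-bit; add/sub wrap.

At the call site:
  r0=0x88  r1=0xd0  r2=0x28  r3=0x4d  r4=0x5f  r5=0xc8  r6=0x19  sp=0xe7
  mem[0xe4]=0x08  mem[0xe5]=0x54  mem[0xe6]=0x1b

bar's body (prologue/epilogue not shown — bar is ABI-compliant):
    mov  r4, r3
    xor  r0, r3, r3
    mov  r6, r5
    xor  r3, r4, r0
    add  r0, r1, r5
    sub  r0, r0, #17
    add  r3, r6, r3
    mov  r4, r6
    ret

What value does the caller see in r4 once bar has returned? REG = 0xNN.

REG = 0xc8

prologue: push r3 → mem[0xe6]=0x4d, sp=0xe6
body[0] mov  r4, r3 → r4=0x4d
body[1] xor  r0, r3, r3 → r0=0x00
body[2] mov  r6, r5 → r6=0xc8
body[3] xor  r3, r4, r0 → r3=0x4d
body[4] add  r0, r1, r5 → r0=0x98
body[5] sub  r0, r0, #17 → r0=0x87
body[6] add  r3, r6, r3 → r3=0x15
body[7] mov  r4, r6 → r4=0xc8
epilogue: pop r3=0x4d, sp=0xe7
r4 is caller-saved → body value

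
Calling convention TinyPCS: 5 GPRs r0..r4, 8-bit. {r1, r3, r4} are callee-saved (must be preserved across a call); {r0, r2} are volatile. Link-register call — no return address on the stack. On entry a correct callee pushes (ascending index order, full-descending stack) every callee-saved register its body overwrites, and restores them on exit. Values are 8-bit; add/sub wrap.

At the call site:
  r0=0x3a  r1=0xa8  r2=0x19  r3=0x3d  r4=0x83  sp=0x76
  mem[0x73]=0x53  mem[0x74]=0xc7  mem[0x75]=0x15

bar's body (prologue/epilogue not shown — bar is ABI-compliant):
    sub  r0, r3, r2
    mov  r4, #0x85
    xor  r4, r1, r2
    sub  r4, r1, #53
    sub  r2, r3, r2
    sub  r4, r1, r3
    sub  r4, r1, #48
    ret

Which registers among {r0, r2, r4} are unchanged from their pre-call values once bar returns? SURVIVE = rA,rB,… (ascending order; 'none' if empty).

SURVIVE = r4

prologue: push r4 -> mem[0x75]=0x83, sp=0x75
body[0] sub  r0, r3, r2 -> r0=0x24
body[1] mov  r4, #0x85 -> r4=0x85
body[2] xor  r4, r1, r2 -> r4=0xb1
body[3] sub  r4, r1, #53 -> r4=0x73
body[4] sub  r2, r3, r2 -> r2=0x24
body[5] sub  r4, r1, r3 -> r4=0x6b
body[6] sub  r4, r1, #48 -> r4=0x78
epilogue: pop r4=0x83, sp=0x76
r0: caller-saved, written=True
r2: caller-saved, written=True
r4: callee-saved, written=True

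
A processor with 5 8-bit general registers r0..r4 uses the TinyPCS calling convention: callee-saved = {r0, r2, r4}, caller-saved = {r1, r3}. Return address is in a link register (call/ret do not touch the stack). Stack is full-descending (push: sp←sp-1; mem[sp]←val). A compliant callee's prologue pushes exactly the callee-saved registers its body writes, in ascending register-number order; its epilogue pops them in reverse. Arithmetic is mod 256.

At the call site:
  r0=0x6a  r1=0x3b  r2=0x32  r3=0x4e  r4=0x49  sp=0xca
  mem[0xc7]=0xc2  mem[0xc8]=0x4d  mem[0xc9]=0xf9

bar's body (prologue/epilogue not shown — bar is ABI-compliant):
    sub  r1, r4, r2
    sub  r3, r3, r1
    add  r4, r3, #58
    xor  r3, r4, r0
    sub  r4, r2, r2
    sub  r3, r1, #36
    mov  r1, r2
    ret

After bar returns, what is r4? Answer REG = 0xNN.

prologue: push r4 -> mem[0xc9]=0x49, sp=0xc9
body[0] sub  r1, r4, r2 -> r1=0x17
body[1] sub  r3, r3, r1 -> r3=0x37
body[2] add  r4, r3, #58 -> r4=0x71
body[3] xor  r3, r4, r0 -> r3=0x1b
body[4] sub  r4, r2, r2 -> r4=0x00
body[5] sub  r3, r1, #36 -> r3=0xf3
body[6] mov  r1, r2 -> r1=0x32
epilogue: pop r4=0x49, sp=0xca
r4 is callee-saved -> restored

REG = 0x49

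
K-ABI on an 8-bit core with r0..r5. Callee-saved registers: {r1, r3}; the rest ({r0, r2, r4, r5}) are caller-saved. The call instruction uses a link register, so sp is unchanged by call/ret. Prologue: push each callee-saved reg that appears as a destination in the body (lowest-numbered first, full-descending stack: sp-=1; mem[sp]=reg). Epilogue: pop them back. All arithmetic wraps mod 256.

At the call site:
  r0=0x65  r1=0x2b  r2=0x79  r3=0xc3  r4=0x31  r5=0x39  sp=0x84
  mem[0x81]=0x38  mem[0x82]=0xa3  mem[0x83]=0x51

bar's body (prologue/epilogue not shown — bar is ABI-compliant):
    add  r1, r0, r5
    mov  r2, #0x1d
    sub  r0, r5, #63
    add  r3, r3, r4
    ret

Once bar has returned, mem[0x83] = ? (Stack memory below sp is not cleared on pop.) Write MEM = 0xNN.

MEM = 0x2b

prologue: push r1 -> mem[0x83]=0x2b, sp=0x83
prologue: push r3 -> mem[0x82]=0xc3, sp=0x82
body[0] add  r1, r0, r5 -> r1=0x9e
body[1] mov  r2, #0x1d -> r2=0x1d
body[2] sub  r0, r5, #63 -> r0=0xfa
body[3] add  r3, r3, r4 -> r3=0xf4
epilogue: pop r3=0xc3, sp=0x83
epilogue: pop r1=0x2b, sp=0x84
prologue pushed ['r1', 'r3'] at ['0x83', '0x82']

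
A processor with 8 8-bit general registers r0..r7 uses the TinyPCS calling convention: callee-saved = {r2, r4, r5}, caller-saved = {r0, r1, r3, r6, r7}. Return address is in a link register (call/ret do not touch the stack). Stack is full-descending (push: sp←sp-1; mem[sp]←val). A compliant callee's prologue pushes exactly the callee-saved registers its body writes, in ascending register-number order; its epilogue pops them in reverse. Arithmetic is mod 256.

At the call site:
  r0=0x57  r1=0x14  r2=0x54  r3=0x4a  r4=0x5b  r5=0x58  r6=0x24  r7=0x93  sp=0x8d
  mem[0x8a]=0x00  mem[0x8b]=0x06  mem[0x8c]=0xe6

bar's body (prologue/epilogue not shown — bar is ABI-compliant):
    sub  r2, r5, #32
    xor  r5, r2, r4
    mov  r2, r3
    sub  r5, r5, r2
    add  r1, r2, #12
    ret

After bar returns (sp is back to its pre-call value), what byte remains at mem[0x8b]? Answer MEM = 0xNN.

prologue: push r2 → mem[0x8c]=0x54, sp=0x8c
prologue: push r5 → mem[0x8b]=0x58, sp=0x8b
body[0] sub  r2, r5, #32 → r2=0x38
body[1] xor  r5, r2, r4 → r5=0x63
body[2] mov  r2, r3 → r2=0x4a
body[3] sub  r5, r5, r2 → r5=0x19
body[4] add  r1, r2, #12 → r1=0x56
epilogue: pop r5=0x58, sp=0x8c
epilogue: pop r2=0x54, sp=0x8d
prologue pushed ['r2', 'r5'] at ['0x8c', '0x8b']

MEM = 0x58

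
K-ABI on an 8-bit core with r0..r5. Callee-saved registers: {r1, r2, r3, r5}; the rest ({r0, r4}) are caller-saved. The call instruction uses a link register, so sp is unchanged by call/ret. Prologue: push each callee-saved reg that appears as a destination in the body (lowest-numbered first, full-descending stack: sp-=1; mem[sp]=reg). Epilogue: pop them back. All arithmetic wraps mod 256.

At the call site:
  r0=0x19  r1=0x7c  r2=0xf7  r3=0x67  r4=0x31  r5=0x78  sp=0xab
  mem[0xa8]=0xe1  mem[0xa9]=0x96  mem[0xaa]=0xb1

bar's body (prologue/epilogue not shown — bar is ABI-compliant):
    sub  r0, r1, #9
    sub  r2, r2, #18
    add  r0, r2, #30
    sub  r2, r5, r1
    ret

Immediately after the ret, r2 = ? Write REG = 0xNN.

REG = 0xf7

prologue: push r2 -> mem[0xaa]=0xf7, sp=0xaa
body[0] sub  r0, r1, #9 -> r0=0x73
body[1] sub  r2, r2, #18 -> r2=0xe5
body[2] add  r0, r2, #30 -> r0=0x03
body[3] sub  r2, r5, r1 -> r2=0xfc
epilogue: pop r2=0xf7, sp=0xab
r2 is callee-saved -> restored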